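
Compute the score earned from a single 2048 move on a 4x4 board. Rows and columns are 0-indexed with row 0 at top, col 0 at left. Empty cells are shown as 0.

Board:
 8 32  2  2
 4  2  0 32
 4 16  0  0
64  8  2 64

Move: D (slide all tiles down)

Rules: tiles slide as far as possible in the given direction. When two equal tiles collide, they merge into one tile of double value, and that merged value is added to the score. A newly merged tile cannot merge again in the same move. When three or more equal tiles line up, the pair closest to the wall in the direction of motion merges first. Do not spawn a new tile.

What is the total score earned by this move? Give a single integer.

Answer: 12

Derivation:
Slide down:
col 0: [8, 4, 4, 64] -> [0, 8, 8, 64]  score +8 (running 8)
col 1: [32, 2, 16, 8] -> [32, 2, 16, 8]  score +0 (running 8)
col 2: [2, 0, 0, 2] -> [0, 0, 0, 4]  score +4 (running 12)
col 3: [2, 32, 0, 64] -> [0, 2, 32, 64]  score +0 (running 12)
Board after move:
 0 32  0  0
 8  2  0  2
 8 16  0 32
64  8  4 64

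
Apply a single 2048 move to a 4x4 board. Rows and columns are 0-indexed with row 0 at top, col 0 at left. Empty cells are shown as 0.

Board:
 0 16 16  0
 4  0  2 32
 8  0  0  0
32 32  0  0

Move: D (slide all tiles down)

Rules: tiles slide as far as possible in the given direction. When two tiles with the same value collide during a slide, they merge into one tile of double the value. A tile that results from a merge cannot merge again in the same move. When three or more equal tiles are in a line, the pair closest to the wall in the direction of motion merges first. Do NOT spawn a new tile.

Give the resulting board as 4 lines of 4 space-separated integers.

Answer:  0  0  0  0
 4  0  0  0
 8 16 16  0
32 32  2 32

Derivation:
Slide down:
col 0: [0, 4, 8, 32] -> [0, 4, 8, 32]
col 1: [16, 0, 0, 32] -> [0, 0, 16, 32]
col 2: [16, 2, 0, 0] -> [0, 0, 16, 2]
col 3: [0, 32, 0, 0] -> [0, 0, 0, 32]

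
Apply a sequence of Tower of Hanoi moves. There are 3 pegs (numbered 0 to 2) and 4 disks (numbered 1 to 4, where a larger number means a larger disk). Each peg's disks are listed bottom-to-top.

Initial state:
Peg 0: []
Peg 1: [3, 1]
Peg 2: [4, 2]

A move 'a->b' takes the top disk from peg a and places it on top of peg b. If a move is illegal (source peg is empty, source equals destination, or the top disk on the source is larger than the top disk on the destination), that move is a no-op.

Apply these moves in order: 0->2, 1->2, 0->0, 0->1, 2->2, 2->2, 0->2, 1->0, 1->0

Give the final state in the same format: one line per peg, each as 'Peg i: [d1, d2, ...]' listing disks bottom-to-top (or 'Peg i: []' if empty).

Answer: Peg 0: [3]
Peg 1: []
Peg 2: [4, 2, 1]

Derivation:
After move 1 (0->2):
Peg 0: []
Peg 1: [3, 1]
Peg 2: [4, 2]

After move 2 (1->2):
Peg 0: []
Peg 1: [3]
Peg 2: [4, 2, 1]

After move 3 (0->0):
Peg 0: []
Peg 1: [3]
Peg 2: [4, 2, 1]

After move 4 (0->1):
Peg 0: []
Peg 1: [3]
Peg 2: [4, 2, 1]

After move 5 (2->2):
Peg 0: []
Peg 1: [3]
Peg 2: [4, 2, 1]

After move 6 (2->2):
Peg 0: []
Peg 1: [3]
Peg 2: [4, 2, 1]

After move 7 (0->2):
Peg 0: []
Peg 1: [3]
Peg 2: [4, 2, 1]

After move 8 (1->0):
Peg 0: [3]
Peg 1: []
Peg 2: [4, 2, 1]

After move 9 (1->0):
Peg 0: [3]
Peg 1: []
Peg 2: [4, 2, 1]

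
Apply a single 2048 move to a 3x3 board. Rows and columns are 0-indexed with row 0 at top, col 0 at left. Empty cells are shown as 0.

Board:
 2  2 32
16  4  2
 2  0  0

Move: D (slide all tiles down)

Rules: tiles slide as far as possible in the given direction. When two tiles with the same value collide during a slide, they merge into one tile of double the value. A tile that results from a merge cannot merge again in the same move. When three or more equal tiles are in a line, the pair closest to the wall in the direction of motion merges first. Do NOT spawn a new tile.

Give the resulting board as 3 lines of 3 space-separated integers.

Answer:  2  0  0
16  2 32
 2  4  2

Derivation:
Slide down:
col 0: [2, 16, 2] -> [2, 16, 2]
col 1: [2, 4, 0] -> [0, 2, 4]
col 2: [32, 2, 0] -> [0, 32, 2]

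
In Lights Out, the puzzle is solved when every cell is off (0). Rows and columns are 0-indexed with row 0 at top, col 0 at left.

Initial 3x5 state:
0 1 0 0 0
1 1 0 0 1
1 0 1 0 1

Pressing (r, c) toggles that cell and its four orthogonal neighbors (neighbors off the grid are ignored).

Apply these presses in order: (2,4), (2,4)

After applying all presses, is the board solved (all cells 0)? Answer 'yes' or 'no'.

Answer: no

Derivation:
After press 1 at (2,4):
0 1 0 0 0
1 1 0 0 0
1 0 1 1 0

After press 2 at (2,4):
0 1 0 0 0
1 1 0 0 1
1 0 1 0 1

Lights still on: 7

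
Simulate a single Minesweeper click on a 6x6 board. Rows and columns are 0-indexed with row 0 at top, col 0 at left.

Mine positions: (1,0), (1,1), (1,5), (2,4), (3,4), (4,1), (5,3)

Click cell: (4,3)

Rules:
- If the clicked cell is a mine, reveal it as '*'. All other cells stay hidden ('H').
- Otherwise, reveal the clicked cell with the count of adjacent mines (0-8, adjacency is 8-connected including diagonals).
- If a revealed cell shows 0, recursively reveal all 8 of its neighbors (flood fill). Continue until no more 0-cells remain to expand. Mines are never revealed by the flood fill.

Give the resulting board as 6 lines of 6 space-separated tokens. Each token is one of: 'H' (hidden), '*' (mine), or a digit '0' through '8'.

H H H H H H
H H H H H H
H H H H H H
H H H H H H
H H H 2 H H
H H H H H H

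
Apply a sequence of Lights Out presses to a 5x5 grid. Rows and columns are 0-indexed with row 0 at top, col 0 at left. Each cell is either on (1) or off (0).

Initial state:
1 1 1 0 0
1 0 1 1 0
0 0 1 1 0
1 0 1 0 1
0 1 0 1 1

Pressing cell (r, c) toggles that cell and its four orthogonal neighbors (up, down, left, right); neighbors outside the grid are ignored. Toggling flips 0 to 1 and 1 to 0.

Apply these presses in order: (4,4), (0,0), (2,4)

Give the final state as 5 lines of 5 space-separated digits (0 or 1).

After press 1 at (4,4):
1 1 1 0 0
1 0 1 1 0
0 0 1 1 0
1 0 1 0 0
0 1 0 0 0

After press 2 at (0,0):
0 0 1 0 0
0 0 1 1 0
0 0 1 1 0
1 0 1 0 0
0 1 0 0 0

After press 3 at (2,4):
0 0 1 0 0
0 0 1 1 1
0 0 1 0 1
1 0 1 0 1
0 1 0 0 0

Answer: 0 0 1 0 0
0 0 1 1 1
0 0 1 0 1
1 0 1 0 1
0 1 0 0 0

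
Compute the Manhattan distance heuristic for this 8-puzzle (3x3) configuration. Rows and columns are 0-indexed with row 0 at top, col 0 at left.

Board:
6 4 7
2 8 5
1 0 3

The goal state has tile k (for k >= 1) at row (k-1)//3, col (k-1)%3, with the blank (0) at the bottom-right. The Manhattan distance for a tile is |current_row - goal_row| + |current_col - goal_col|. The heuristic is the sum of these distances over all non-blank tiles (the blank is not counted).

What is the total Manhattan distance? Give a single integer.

Tile 6: at (0,0), goal (1,2), distance |0-1|+|0-2| = 3
Tile 4: at (0,1), goal (1,0), distance |0-1|+|1-0| = 2
Tile 7: at (0,2), goal (2,0), distance |0-2|+|2-0| = 4
Tile 2: at (1,0), goal (0,1), distance |1-0|+|0-1| = 2
Tile 8: at (1,1), goal (2,1), distance |1-2|+|1-1| = 1
Tile 5: at (1,2), goal (1,1), distance |1-1|+|2-1| = 1
Tile 1: at (2,0), goal (0,0), distance |2-0|+|0-0| = 2
Tile 3: at (2,2), goal (0,2), distance |2-0|+|2-2| = 2
Sum: 3 + 2 + 4 + 2 + 1 + 1 + 2 + 2 = 17

Answer: 17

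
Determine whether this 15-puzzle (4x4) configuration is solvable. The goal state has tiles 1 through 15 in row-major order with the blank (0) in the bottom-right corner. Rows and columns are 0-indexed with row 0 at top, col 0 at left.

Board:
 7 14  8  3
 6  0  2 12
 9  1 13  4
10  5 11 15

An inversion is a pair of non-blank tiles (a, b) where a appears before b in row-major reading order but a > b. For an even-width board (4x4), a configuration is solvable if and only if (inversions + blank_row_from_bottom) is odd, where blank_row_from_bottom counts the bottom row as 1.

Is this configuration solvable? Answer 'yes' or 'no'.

Answer: no

Derivation:
Inversions: 45
Blank is in row 1 (0-indexed from top), which is row 3 counting from the bottom (bottom = 1).
45 + 3 = 48, which is even, so the puzzle is not solvable.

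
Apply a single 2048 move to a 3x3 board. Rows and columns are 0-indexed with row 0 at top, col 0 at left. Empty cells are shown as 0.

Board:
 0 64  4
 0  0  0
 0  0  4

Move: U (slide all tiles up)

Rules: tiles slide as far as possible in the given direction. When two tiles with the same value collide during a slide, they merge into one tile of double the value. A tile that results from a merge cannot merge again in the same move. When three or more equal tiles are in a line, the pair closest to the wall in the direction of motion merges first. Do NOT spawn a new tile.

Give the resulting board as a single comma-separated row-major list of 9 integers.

Slide up:
col 0: [0, 0, 0] -> [0, 0, 0]
col 1: [64, 0, 0] -> [64, 0, 0]
col 2: [4, 0, 4] -> [8, 0, 0]

Answer: 0, 64, 8, 0, 0, 0, 0, 0, 0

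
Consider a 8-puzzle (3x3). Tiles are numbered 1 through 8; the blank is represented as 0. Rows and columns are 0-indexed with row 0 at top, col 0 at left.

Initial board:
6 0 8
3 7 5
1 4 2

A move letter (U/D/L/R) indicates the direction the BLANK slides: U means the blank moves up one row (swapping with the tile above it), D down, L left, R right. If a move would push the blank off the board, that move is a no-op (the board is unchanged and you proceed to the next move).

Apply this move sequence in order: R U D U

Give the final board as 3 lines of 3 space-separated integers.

Answer: 6 8 0
3 7 5
1 4 2

Derivation:
After move 1 (R):
6 8 0
3 7 5
1 4 2

After move 2 (U):
6 8 0
3 7 5
1 4 2

After move 3 (D):
6 8 5
3 7 0
1 4 2

After move 4 (U):
6 8 0
3 7 5
1 4 2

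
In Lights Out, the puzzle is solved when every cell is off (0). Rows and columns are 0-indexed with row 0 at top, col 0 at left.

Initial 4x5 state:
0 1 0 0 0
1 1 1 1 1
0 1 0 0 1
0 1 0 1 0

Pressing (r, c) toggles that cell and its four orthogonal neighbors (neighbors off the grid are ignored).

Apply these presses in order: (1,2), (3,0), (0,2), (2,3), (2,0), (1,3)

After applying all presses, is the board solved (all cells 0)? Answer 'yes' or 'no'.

Answer: yes

Derivation:
After press 1 at (1,2):
0 1 1 0 0
1 0 0 0 1
0 1 1 0 1
0 1 0 1 0

After press 2 at (3,0):
0 1 1 0 0
1 0 0 0 1
1 1 1 0 1
1 0 0 1 0

After press 3 at (0,2):
0 0 0 1 0
1 0 1 0 1
1 1 1 0 1
1 0 0 1 0

After press 4 at (2,3):
0 0 0 1 0
1 0 1 1 1
1 1 0 1 0
1 0 0 0 0

After press 5 at (2,0):
0 0 0 1 0
0 0 1 1 1
0 0 0 1 0
0 0 0 0 0

After press 6 at (1,3):
0 0 0 0 0
0 0 0 0 0
0 0 0 0 0
0 0 0 0 0

Lights still on: 0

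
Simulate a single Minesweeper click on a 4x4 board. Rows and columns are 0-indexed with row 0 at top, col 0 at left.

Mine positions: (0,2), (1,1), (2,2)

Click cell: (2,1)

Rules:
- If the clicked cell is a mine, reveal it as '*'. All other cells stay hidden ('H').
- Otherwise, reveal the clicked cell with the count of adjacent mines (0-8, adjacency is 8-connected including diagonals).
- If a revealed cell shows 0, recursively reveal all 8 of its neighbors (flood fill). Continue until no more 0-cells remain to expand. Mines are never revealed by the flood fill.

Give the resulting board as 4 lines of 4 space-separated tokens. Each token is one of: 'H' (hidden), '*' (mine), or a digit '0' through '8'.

H H H H
H H H H
H 2 H H
H H H H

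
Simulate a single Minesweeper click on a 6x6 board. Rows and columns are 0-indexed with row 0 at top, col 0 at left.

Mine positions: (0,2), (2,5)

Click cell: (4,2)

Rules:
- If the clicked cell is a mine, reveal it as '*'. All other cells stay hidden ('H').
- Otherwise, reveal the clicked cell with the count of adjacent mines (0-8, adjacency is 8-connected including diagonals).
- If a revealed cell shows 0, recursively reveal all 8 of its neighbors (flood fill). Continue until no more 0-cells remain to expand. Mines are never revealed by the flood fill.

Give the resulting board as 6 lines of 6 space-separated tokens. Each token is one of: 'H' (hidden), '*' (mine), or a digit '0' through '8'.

0 1 H H H H
0 1 1 1 1 H
0 0 0 0 1 H
0 0 0 0 1 1
0 0 0 0 0 0
0 0 0 0 0 0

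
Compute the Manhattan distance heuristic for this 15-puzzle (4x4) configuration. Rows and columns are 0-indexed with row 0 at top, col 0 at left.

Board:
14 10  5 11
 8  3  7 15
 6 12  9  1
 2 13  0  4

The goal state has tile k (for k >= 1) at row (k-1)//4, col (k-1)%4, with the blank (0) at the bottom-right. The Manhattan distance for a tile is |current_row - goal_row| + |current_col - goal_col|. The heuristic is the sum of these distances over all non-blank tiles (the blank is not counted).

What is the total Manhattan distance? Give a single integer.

Answer: 39

Derivation:
Tile 14: at (0,0), goal (3,1), distance |0-3|+|0-1| = 4
Tile 10: at (0,1), goal (2,1), distance |0-2|+|1-1| = 2
Tile 5: at (0,2), goal (1,0), distance |0-1|+|2-0| = 3
Tile 11: at (0,3), goal (2,2), distance |0-2|+|3-2| = 3
Tile 8: at (1,0), goal (1,3), distance |1-1|+|0-3| = 3
Tile 3: at (1,1), goal (0,2), distance |1-0|+|1-2| = 2
Tile 7: at (1,2), goal (1,2), distance |1-1|+|2-2| = 0
Tile 15: at (1,3), goal (3,2), distance |1-3|+|3-2| = 3
Tile 6: at (2,0), goal (1,1), distance |2-1|+|0-1| = 2
Tile 12: at (2,1), goal (2,3), distance |2-2|+|1-3| = 2
Tile 9: at (2,2), goal (2,0), distance |2-2|+|2-0| = 2
Tile 1: at (2,3), goal (0,0), distance |2-0|+|3-0| = 5
Tile 2: at (3,0), goal (0,1), distance |3-0|+|0-1| = 4
Tile 13: at (3,1), goal (3,0), distance |3-3|+|1-0| = 1
Tile 4: at (3,3), goal (0,3), distance |3-0|+|3-3| = 3
Sum: 4 + 2 + 3 + 3 + 3 + 2 + 0 + 3 + 2 + 2 + 2 + 5 + 4 + 1 + 3 = 39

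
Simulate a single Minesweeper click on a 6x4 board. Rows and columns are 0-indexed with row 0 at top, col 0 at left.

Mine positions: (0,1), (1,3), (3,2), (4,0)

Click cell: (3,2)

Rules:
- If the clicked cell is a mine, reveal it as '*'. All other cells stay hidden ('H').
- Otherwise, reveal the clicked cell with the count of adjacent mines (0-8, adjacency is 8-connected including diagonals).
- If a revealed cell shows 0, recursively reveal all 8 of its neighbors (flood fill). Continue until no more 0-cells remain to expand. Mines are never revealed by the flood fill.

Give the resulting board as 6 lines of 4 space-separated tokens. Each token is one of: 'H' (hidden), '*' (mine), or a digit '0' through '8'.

H H H H
H H H H
H H H H
H H * H
H H H H
H H H H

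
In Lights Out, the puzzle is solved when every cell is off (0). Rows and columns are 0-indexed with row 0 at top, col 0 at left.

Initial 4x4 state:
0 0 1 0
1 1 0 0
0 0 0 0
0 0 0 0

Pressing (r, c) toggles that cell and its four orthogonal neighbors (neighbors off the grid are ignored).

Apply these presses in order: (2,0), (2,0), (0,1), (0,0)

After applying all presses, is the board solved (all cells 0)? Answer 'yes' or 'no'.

Answer: yes

Derivation:
After press 1 at (2,0):
0 0 1 0
0 1 0 0
1 1 0 0
1 0 0 0

After press 2 at (2,0):
0 0 1 0
1 1 0 0
0 0 0 0
0 0 0 0

After press 3 at (0,1):
1 1 0 0
1 0 0 0
0 0 0 0
0 0 0 0

After press 4 at (0,0):
0 0 0 0
0 0 0 0
0 0 0 0
0 0 0 0

Lights still on: 0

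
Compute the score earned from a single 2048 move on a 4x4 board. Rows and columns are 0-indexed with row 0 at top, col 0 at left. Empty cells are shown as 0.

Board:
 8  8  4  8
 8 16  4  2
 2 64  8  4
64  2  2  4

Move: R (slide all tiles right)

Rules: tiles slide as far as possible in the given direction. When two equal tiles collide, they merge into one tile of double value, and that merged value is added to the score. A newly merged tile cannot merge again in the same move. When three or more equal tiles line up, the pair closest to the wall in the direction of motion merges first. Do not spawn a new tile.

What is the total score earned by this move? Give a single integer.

Slide right:
row 0: [8, 8, 4, 8] -> [0, 16, 4, 8]  score +16 (running 16)
row 1: [8, 16, 4, 2] -> [8, 16, 4, 2]  score +0 (running 16)
row 2: [2, 64, 8, 4] -> [2, 64, 8, 4]  score +0 (running 16)
row 3: [64, 2, 2, 4] -> [0, 64, 4, 4]  score +4 (running 20)
Board after move:
 0 16  4  8
 8 16  4  2
 2 64  8  4
 0 64  4  4

Answer: 20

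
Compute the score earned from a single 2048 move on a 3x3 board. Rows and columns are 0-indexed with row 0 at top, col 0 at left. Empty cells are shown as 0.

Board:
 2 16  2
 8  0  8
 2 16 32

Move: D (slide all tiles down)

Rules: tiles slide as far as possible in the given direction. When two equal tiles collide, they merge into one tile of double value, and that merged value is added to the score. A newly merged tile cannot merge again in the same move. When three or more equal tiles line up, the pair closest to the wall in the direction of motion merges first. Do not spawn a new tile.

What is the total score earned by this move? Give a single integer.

Slide down:
col 0: [2, 8, 2] -> [2, 8, 2]  score +0 (running 0)
col 1: [16, 0, 16] -> [0, 0, 32]  score +32 (running 32)
col 2: [2, 8, 32] -> [2, 8, 32]  score +0 (running 32)
Board after move:
 2  0  2
 8  0  8
 2 32 32

Answer: 32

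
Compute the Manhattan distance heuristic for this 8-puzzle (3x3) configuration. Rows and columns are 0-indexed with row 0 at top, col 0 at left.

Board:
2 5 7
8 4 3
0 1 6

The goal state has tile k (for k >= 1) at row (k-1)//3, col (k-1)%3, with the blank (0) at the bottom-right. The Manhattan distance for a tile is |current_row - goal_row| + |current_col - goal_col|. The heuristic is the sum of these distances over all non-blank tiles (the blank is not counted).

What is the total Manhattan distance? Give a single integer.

Answer: 14

Derivation:
Tile 2: at (0,0), goal (0,1), distance |0-0|+|0-1| = 1
Tile 5: at (0,1), goal (1,1), distance |0-1|+|1-1| = 1
Tile 7: at (0,2), goal (2,0), distance |0-2|+|2-0| = 4
Tile 8: at (1,0), goal (2,1), distance |1-2|+|0-1| = 2
Tile 4: at (1,1), goal (1,0), distance |1-1|+|1-0| = 1
Tile 3: at (1,2), goal (0,2), distance |1-0|+|2-2| = 1
Tile 1: at (2,1), goal (0,0), distance |2-0|+|1-0| = 3
Tile 6: at (2,2), goal (1,2), distance |2-1|+|2-2| = 1
Sum: 1 + 1 + 4 + 2 + 1 + 1 + 3 + 1 = 14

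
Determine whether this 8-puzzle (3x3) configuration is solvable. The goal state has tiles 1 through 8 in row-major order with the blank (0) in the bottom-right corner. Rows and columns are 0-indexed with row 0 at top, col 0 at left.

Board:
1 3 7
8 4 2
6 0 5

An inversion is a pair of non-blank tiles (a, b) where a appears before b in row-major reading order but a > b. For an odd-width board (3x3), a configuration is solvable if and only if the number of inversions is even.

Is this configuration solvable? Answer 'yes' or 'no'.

Inversions (pairs i<j in row-major order where tile[i] > tile[j] > 0): 11
11 is odd, so the puzzle is not solvable.

Answer: no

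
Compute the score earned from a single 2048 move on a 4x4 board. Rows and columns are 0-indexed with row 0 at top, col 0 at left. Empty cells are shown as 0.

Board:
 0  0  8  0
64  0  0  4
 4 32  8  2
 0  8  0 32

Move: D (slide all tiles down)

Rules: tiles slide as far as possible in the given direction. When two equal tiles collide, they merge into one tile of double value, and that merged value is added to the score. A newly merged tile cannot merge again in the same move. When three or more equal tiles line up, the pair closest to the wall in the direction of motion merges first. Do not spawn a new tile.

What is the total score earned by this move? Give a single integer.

Answer: 16

Derivation:
Slide down:
col 0: [0, 64, 4, 0] -> [0, 0, 64, 4]  score +0 (running 0)
col 1: [0, 0, 32, 8] -> [0, 0, 32, 8]  score +0 (running 0)
col 2: [8, 0, 8, 0] -> [0, 0, 0, 16]  score +16 (running 16)
col 3: [0, 4, 2, 32] -> [0, 4, 2, 32]  score +0 (running 16)
Board after move:
 0  0  0  0
 0  0  0  4
64 32  0  2
 4  8 16 32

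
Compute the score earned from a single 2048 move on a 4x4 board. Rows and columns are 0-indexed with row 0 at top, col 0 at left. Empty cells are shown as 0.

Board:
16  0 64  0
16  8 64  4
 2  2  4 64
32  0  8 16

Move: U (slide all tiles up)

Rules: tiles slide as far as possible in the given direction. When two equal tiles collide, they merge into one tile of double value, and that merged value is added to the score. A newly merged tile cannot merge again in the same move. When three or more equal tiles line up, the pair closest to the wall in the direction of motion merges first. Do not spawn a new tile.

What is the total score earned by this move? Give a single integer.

Slide up:
col 0: [16, 16, 2, 32] -> [32, 2, 32, 0]  score +32 (running 32)
col 1: [0, 8, 2, 0] -> [8, 2, 0, 0]  score +0 (running 32)
col 2: [64, 64, 4, 8] -> [128, 4, 8, 0]  score +128 (running 160)
col 3: [0, 4, 64, 16] -> [4, 64, 16, 0]  score +0 (running 160)
Board after move:
 32   8 128   4
  2   2   4  64
 32   0   8  16
  0   0   0   0

Answer: 160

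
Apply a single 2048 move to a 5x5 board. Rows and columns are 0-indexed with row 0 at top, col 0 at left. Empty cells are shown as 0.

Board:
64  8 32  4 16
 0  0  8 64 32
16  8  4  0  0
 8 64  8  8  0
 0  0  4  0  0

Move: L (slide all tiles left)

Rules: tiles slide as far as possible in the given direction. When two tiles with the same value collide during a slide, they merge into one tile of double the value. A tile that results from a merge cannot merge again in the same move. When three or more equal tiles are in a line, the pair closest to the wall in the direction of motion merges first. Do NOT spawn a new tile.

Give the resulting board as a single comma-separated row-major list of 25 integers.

Slide left:
row 0: [64, 8, 32, 4, 16] -> [64, 8, 32, 4, 16]
row 1: [0, 0, 8, 64, 32] -> [8, 64, 32, 0, 0]
row 2: [16, 8, 4, 0, 0] -> [16, 8, 4, 0, 0]
row 3: [8, 64, 8, 8, 0] -> [8, 64, 16, 0, 0]
row 4: [0, 0, 4, 0, 0] -> [4, 0, 0, 0, 0]

Answer: 64, 8, 32, 4, 16, 8, 64, 32, 0, 0, 16, 8, 4, 0, 0, 8, 64, 16, 0, 0, 4, 0, 0, 0, 0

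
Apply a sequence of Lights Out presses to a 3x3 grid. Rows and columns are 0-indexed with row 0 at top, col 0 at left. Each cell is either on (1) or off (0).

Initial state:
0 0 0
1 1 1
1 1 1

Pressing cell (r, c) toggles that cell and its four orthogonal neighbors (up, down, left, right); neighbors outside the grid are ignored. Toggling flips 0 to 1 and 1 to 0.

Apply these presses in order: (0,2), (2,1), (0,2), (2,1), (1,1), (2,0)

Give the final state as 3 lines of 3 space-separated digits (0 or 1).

After press 1 at (0,2):
0 1 1
1 1 0
1 1 1

After press 2 at (2,1):
0 1 1
1 0 0
0 0 0

After press 3 at (0,2):
0 0 0
1 0 1
0 0 0

After press 4 at (2,1):
0 0 0
1 1 1
1 1 1

After press 5 at (1,1):
0 1 0
0 0 0
1 0 1

After press 6 at (2,0):
0 1 0
1 0 0
0 1 1

Answer: 0 1 0
1 0 0
0 1 1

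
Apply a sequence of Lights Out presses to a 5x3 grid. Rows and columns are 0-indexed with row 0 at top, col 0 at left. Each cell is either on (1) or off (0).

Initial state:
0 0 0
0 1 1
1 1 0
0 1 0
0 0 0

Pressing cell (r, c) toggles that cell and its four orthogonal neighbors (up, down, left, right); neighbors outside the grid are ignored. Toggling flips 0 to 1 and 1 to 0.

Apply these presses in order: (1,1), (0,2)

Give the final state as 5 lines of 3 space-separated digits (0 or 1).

After press 1 at (1,1):
0 1 0
1 0 0
1 0 0
0 1 0
0 0 0

After press 2 at (0,2):
0 0 1
1 0 1
1 0 0
0 1 0
0 0 0

Answer: 0 0 1
1 0 1
1 0 0
0 1 0
0 0 0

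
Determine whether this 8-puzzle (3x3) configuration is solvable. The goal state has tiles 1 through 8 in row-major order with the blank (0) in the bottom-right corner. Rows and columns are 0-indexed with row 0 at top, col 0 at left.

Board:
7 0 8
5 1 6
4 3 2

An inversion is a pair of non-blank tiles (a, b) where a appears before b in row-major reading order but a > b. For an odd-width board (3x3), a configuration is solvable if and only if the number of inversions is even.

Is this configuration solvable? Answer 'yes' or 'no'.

Inversions (pairs i<j in row-major order where tile[i] > tile[j] > 0): 22
22 is even, so the puzzle is solvable.

Answer: yes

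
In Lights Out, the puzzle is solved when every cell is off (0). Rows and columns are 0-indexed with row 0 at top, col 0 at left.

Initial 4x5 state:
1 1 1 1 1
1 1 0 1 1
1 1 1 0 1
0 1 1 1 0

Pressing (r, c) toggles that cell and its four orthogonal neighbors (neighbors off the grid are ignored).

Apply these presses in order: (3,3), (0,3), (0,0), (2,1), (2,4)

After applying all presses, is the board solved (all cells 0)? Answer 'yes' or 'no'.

Answer: yes

Derivation:
After press 1 at (3,3):
1 1 1 1 1
1 1 0 1 1
1 1 1 1 1
0 1 0 0 1

After press 2 at (0,3):
1 1 0 0 0
1 1 0 0 1
1 1 1 1 1
0 1 0 0 1

After press 3 at (0,0):
0 0 0 0 0
0 1 0 0 1
1 1 1 1 1
0 1 0 0 1

After press 4 at (2,1):
0 0 0 0 0
0 0 0 0 1
0 0 0 1 1
0 0 0 0 1

After press 5 at (2,4):
0 0 0 0 0
0 0 0 0 0
0 0 0 0 0
0 0 0 0 0

Lights still on: 0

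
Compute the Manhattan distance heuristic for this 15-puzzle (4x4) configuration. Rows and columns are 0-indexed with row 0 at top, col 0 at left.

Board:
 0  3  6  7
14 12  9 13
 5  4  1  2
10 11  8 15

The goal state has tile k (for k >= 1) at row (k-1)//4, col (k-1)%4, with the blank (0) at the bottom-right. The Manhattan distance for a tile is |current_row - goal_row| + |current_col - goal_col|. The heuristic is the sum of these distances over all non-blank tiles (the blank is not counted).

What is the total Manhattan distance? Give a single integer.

Tile 3: (0,1)->(0,2) = 1
Tile 6: (0,2)->(1,1) = 2
Tile 7: (0,3)->(1,2) = 2
Tile 14: (1,0)->(3,1) = 3
Tile 12: (1,1)->(2,3) = 3
Tile 9: (1,2)->(2,0) = 3
Tile 13: (1,3)->(3,0) = 5
Tile 5: (2,0)->(1,0) = 1
Tile 4: (2,1)->(0,3) = 4
Tile 1: (2,2)->(0,0) = 4
Tile 2: (2,3)->(0,1) = 4
Tile 10: (3,0)->(2,1) = 2
Tile 11: (3,1)->(2,2) = 2
Tile 8: (3,2)->(1,3) = 3
Tile 15: (3,3)->(3,2) = 1
Sum: 1 + 2 + 2 + 3 + 3 + 3 + 5 + 1 + 4 + 4 + 4 + 2 + 2 + 3 + 1 = 40

Answer: 40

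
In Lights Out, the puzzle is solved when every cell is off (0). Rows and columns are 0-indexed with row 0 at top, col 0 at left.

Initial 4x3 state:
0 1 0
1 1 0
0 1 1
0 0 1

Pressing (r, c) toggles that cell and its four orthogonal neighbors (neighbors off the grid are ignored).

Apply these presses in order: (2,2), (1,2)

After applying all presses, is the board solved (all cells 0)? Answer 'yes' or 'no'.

Answer: no

Derivation:
After press 1 at (2,2):
0 1 0
1 1 1
0 0 0
0 0 0

After press 2 at (1,2):
0 1 1
1 0 0
0 0 1
0 0 0

Lights still on: 4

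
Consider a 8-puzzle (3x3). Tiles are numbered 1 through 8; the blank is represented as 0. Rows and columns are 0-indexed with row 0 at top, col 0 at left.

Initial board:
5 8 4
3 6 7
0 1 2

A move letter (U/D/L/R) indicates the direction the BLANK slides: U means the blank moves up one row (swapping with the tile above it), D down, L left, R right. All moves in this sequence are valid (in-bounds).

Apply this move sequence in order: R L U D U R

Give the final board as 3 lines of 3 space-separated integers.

Answer: 5 8 4
6 0 7
3 1 2

Derivation:
After move 1 (R):
5 8 4
3 6 7
1 0 2

After move 2 (L):
5 8 4
3 6 7
0 1 2

After move 3 (U):
5 8 4
0 6 7
3 1 2

After move 4 (D):
5 8 4
3 6 7
0 1 2

After move 5 (U):
5 8 4
0 6 7
3 1 2

After move 6 (R):
5 8 4
6 0 7
3 1 2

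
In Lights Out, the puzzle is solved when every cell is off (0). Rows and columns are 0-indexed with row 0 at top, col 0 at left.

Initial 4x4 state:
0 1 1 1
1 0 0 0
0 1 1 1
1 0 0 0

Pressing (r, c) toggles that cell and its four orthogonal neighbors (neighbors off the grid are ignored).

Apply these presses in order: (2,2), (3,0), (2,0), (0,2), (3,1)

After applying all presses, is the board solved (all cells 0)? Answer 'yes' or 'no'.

After press 1 at (2,2):
0 1 1 1
1 0 1 0
0 0 0 0
1 0 1 0

After press 2 at (3,0):
0 1 1 1
1 0 1 0
1 0 0 0
0 1 1 0

After press 3 at (2,0):
0 1 1 1
0 0 1 0
0 1 0 0
1 1 1 0

After press 4 at (0,2):
0 0 0 0
0 0 0 0
0 1 0 0
1 1 1 0

After press 5 at (3,1):
0 0 0 0
0 0 0 0
0 0 0 0
0 0 0 0

Lights still on: 0

Answer: yes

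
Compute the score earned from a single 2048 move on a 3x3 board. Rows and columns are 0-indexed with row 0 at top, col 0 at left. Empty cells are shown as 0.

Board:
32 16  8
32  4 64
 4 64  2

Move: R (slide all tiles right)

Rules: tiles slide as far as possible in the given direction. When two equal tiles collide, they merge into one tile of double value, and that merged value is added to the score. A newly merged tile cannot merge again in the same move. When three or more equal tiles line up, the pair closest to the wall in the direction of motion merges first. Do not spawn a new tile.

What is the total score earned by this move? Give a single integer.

Slide right:
row 0: [32, 16, 8] -> [32, 16, 8]  score +0 (running 0)
row 1: [32, 4, 64] -> [32, 4, 64]  score +0 (running 0)
row 2: [4, 64, 2] -> [4, 64, 2]  score +0 (running 0)
Board after move:
32 16  8
32  4 64
 4 64  2

Answer: 0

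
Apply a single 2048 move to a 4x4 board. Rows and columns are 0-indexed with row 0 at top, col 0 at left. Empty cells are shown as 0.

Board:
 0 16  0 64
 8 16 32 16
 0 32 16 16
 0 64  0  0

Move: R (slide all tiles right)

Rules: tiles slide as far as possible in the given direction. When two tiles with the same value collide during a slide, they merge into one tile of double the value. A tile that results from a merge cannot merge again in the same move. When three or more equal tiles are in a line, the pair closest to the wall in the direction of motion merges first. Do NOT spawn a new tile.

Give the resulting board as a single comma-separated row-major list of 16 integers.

Slide right:
row 0: [0, 16, 0, 64] -> [0, 0, 16, 64]
row 1: [8, 16, 32, 16] -> [8, 16, 32, 16]
row 2: [0, 32, 16, 16] -> [0, 0, 32, 32]
row 3: [0, 64, 0, 0] -> [0, 0, 0, 64]

Answer: 0, 0, 16, 64, 8, 16, 32, 16, 0, 0, 32, 32, 0, 0, 0, 64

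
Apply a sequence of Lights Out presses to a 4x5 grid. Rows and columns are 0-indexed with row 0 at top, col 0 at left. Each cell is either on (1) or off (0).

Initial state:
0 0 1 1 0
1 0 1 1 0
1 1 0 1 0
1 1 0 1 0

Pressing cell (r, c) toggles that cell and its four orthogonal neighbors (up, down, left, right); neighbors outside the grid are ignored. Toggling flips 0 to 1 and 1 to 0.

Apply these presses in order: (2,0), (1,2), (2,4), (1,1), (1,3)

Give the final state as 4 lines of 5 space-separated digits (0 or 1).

Answer: 0 1 0 0 0
1 0 0 1 0
0 1 1 1 1
0 1 0 1 1

Derivation:
After press 1 at (2,0):
0 0 1 1 0
0 0 1 1 0
0 0 0 1 0
0 1 0 1 0

After press 2 at (1,2):
0 0 0 1 0
0 1 0 0 0
0 0 1 1 0
0 1 0 1 0

After press 3 at (2,4):
0 0 0 1 0
0 1 0 0 1
0 0 1 0 1
0 1 0 1 1

After press 4 at (1,1):
0 1 0 1 0
1 0 1 0 1
0 1 1 0 1
0 1 0 1 1

After press 5 at (1,3):
0 1 0 0 0
1 0 0 1 0
0 1 1 1 1
0 1 0 1 1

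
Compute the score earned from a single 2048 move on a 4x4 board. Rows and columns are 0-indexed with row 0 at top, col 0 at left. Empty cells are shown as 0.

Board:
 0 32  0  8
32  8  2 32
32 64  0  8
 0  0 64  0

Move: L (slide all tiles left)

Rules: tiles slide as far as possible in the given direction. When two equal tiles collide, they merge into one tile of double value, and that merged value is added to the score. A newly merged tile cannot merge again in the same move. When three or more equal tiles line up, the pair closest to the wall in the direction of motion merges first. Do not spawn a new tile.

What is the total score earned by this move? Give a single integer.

Answer: 0

Derivation:
Slide left:
row 0: [0, 32, 0, 8] -> [32, 8, 0, 0]  score +0 (running 0)
row 1: [32, 8, 2, 32] -> [32, 8, 2, 32]  score +0 (running 0)
row 2: [32, 64, 0, 8] -> [32, 64, 8, 0]  score +0 (running 0)
row 3: [0, 0, 64, 0] -> [64, 0, 0, 0]  score +0 (running 0)
Board after move:
32  8  0  0
32  8  2 32
32 64  8  0
64  0  0  0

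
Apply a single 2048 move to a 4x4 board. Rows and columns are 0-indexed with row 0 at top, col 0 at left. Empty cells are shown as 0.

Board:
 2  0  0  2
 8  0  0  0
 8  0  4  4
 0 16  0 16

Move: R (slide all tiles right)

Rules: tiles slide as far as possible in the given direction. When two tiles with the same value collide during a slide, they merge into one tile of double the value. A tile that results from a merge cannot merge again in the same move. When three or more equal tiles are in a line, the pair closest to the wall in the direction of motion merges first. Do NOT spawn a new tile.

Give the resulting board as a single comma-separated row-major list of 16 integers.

Slide right:
row 0: [2, 0, 0, 2] -> [0, 0, 0, 4]
row 1: [8, 0, 0, 0] -> [0, 0, 0, 8]
row 2: [8, 0, 4, 4] -> [0, 0, 8, 8]
row 3: [0, 16, 0, 16] -> [0, 0, 0, 32]

Answer: 0, 0, 0, 4, 0, 0, 0, 8, 0, 0, 8, 8, 0, 0, 0, 32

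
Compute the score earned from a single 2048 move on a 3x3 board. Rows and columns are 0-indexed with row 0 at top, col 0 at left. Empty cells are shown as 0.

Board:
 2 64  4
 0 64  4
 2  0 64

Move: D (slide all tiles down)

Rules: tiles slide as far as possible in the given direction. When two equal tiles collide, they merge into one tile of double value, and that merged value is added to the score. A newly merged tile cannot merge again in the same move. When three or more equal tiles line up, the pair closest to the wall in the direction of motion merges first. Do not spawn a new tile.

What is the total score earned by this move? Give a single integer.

Answer: 140

Derivation:
Slide down:
col 0: [2, 0, 2] -> [0, 0, 4]  score +4 (running 4)
col 1: [64, 64, 0] -> [0, 0, 128]  score +128 (running 132)
col 2: [4, 4, 64] -> [0, 8, 64]  score +8 (running 140)
Board after move:
  0   0   0
  0   0   8
  4 128  64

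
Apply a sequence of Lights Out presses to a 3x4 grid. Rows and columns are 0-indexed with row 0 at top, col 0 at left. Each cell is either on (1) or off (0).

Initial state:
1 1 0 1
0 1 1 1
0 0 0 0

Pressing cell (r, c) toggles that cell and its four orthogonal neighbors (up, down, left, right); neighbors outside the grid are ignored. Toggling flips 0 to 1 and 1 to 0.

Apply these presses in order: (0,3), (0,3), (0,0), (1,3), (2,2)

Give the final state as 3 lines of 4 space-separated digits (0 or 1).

Answer: 0 0 0 0
1 1 1 0
0 1 1 0

Derivation:
After press 1 at (0,3):
1 1 1 0
0 1 1 0
0 0 0 0

After press 2 at (0,3):
1 1 0 1
0 1 1 1
0 0 0 0

After press 3 at (0,0):
0 0 0 1
1 1 1 1
0 0 0 0

After press 4 at (1,3):
0 0 0 0
1 1 0 0
0 0 0 1

After press 5 at (2,2):
0 0 0 0
1 1 1 0
0 1 1 0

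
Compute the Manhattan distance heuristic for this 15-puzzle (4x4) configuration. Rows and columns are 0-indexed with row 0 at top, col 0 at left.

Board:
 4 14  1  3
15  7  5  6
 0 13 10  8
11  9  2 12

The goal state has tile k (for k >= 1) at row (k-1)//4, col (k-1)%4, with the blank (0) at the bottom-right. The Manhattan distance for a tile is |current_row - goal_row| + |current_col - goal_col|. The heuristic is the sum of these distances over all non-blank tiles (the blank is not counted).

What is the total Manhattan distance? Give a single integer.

Tile 4: (0,0)->(0,3) = 3
Tile 14: (0,1)->(3,1) = 3
Tile 1: (0,2)->(0,0) = 2
Tile 3: (0,3)->(0,2) = 1
Tile 15: (1,0)->(3,2) = 4
Tile 7: (1,1)->(1,2) = 1
Tile 5: (1,2)->(1,0) = 2
Tile 6: (1,3)->(1,1) = 2
Tile 13: (2,1)->(3,0) = 2
Tile 10: (2,2)->(2,1) = 1
Tile 8: (2,3)->(1,3) = 1
Tile 11: (3,0)->(2,2) = 3
Tile 9: (3,1)->(2,0) = 2
Tile 2: (3,2)->(0,1) = 4
Tile 12: (3,3)->(2,3) = 1
Sum: 3 + 3 + 2 + 1 + 4 + 1 + 2 + 2 + 2 + 1 + 1 + 3 + 2 + 4 + 1 = 32

Answer: 32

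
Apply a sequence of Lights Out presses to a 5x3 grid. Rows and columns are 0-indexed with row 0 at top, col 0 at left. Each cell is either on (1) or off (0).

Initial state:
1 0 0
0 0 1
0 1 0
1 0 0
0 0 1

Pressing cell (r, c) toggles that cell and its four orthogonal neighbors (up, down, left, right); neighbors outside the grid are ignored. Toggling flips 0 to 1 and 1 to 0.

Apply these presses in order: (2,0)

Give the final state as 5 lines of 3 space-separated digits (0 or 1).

After press 1 at (2,0):
1 0 0
1 0 1
1 0 0
0 0 0
0 0 1

Answer: 1 0 0
1 0 1
1 0 0
0 0 0
0 0 1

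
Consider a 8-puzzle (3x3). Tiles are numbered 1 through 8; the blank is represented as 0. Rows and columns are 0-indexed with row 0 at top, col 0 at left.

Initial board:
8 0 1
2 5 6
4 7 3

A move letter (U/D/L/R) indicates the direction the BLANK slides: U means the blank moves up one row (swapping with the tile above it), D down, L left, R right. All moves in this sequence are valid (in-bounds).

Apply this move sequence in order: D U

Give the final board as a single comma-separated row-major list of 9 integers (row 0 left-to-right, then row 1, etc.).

Answer: 8, 0, 1, 2, 5, 6, 4, 7, 3

Derivation:
After move 1 (D):
8 5 1
2 0 6
4 7 3

After move 2 (U):
8 0 1
2 5 6
4 7 3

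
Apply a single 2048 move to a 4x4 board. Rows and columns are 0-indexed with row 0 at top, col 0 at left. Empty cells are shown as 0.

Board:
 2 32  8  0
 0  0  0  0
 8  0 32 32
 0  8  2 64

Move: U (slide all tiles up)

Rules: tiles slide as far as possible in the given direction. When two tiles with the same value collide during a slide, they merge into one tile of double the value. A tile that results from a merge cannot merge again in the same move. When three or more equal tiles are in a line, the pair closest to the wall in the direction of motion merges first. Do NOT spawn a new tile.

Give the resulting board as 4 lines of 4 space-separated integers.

Slide up:
col 0: [2, 0, 8, 0] -> [2, 8, 0, 0]
col 1: [32, 0, 0, 8] -> [32, 8, 0, 0]
col 2: [8, 0, 32, 2] -> [8, 32, 2, 0]
col 3: [0, 0, 32, 64] -> [32, 64, 0, 0]

Answer:  2 32  8 32
 8  8 32 64
 0  0  2  0
 0  0  0  0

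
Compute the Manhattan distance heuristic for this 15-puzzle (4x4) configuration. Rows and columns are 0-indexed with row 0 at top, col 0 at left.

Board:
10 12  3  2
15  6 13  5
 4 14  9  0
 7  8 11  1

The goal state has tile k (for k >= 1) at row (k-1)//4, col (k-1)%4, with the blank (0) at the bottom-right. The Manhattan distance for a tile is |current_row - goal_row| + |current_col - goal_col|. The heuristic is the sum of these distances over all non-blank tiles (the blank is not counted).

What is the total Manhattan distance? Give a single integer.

Answer: 43

Derivation:
Tile 10: (0,0)->(2,1) = 3
Tile 12: (0,1)->(2,3) = 4
Tile 3: (0,2)->(0,2) = 0
Tile 2: (0,3)->(0,1) = 2
Tile 15: (1,0)->(3,2) = 4
Tile 6: (1,1)->(1,1) = 0
Tile 13: (1,2)->(3,0) = 4
Tile 5: (1,3)->(1,0) = 3
Tile 4: (2,0)->(0,3) = 5
Tile 14: (2,1)->(3,1) = 1
Tile 9: (2,2)->(2,0) = 2
Tile 7: (3,0)->(1,2) = 4
Tile 8: (3,1)->(1,3) = 4
Tile 11: (3,2)->(2,2) = 1
Tile 1: (3,3)->(0,0) = 6
Sum: 3 + 4 + 0 + 2 + 4 + 0 + 4 + 3 + 5 + 1 + 2 + 4 + 4 + 1 + 6 = 43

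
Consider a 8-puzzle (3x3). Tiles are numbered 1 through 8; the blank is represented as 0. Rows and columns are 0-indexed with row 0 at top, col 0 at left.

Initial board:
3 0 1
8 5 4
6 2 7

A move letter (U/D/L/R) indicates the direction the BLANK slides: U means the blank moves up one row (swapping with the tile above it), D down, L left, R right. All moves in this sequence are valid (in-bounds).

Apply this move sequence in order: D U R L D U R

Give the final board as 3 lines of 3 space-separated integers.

Answer: 3 1 0
8 5 4
6 2 7

Derivation:
After move 1 (D):
3 5 1
8 0 4
6 2 7

After move 2 (U):
3 0 1
8 5 4
6 2 7

After move 3 (R):
3 1 0
8 5 4
6 2 7

After move 4 (L):
3 0 1
8 5 4
6 2 7

After move 5 (D):
3 5 1
8 0 4
6 2 7

After move 6 (U):
3 0 1
8 5 4
6 2 7

After move 7 (R):
3 1 0
8 5 4
6 2 7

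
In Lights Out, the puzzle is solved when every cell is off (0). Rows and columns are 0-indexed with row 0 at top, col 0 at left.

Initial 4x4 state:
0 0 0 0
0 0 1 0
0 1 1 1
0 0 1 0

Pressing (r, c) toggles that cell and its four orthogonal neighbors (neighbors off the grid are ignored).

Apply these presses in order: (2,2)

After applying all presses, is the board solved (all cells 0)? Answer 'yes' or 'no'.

After press 1 at (2,2):
0 0 0 0
0 0 0 0
0 0 0 0
0 0 0 0

Lights still on: 0

Answer: yes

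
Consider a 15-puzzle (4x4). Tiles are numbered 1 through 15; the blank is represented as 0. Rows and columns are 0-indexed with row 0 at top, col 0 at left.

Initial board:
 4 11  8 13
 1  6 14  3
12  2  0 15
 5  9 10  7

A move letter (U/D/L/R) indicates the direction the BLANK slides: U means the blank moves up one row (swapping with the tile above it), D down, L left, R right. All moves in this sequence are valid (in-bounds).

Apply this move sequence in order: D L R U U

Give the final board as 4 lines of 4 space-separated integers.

After move 1 (D):
 4 11  8 13
 1  6 14  3
12  2 10 15
 5  9  0  7

After move 2 (L):
 4 11  8 13
 1  6 14  3
12  2 10 15
 5  0  9  7

After move 3 (R):
 4 11  8 13
 1  6 14  3
12  2 10 15
 5  9  0  7

After move 4 (U):
 4 11  8 13
 1  6 14  3
12  2  0 15
 5  9 10  7

After move 5 (U):
 4 11  8 13
 1  6  0  3
12  2 14 15
 5  9 10  7

Answer:  4 11  8 13
 1  6  0  3
12  2 14 15
 5  9 10  7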